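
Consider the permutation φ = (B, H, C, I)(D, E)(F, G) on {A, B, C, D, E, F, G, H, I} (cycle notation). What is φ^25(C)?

C lies in the 4-cycle (B, H, C, I).
On a 4-cycle, φ^4 is the identity, so φ^25 = φ^1 there (25 ≡ 1 mod 4).
Advancing 1 step from C: C → I.

I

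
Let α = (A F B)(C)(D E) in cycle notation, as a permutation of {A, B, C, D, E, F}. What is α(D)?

Within (D E), D ↦ E.

E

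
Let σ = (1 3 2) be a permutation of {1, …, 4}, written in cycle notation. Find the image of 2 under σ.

1

Within (1 3 2), 2 ↦ 1.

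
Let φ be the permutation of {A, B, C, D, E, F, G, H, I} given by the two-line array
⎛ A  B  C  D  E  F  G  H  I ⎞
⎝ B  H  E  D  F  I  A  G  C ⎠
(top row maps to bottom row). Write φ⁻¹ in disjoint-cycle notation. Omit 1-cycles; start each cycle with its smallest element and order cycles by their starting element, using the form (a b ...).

(A G H B)(C I F E)

The cycle decomposition of φ is (A B H G)(C E F I).
Reversing each cycle (and rotating so the smallest element leads) gives φ⁻¹ = (A G H B)(C I F E).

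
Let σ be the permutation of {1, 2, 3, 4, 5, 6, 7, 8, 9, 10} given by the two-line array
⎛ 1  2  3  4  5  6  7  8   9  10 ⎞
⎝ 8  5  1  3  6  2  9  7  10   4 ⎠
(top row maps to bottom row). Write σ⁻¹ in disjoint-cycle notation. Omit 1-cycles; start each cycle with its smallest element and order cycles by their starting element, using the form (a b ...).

(1 3 4 10 9 7 8)(2 6 5)

The cycle decomposition of σ is (1 8 7 9 10 4 3)(2 5 6).
The inverse reverses every cycle; in canonical form, σ⁻¹ = (1 3 4 10 9 7 8)(2 6 5).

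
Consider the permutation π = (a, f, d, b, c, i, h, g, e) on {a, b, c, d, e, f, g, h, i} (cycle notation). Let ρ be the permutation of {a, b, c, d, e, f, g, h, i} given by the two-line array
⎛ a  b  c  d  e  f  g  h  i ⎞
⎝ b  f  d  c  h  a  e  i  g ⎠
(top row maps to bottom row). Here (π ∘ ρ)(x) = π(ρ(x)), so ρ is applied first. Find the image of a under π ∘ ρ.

c

(π ∘ ρ)(a) = π(ρ(a)). ρ(a) = b, then π(b) = c. So (π ∘ ρ)(a) = c.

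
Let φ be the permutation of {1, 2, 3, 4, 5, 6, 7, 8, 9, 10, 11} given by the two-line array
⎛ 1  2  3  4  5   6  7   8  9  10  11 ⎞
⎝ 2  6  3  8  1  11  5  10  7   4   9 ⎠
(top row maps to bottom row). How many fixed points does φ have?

1

The fixed points (elements with φ(x) = x) are {3}, so there is 1.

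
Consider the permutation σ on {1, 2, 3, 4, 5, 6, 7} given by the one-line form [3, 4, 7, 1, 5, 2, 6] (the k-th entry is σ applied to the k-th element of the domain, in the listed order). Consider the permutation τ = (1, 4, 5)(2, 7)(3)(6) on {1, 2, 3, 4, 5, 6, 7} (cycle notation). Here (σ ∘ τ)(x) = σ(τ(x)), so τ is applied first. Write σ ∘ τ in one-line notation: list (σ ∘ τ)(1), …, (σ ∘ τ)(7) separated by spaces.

Chase each element through τ then σ: 1 → 4 → 1; 2 → 7 → 6; 3 → 3 → 7; 4 → 5 → 5; 5 → 1 → 3; 6 → 6 → 2; 7 → 2 → 4.
So σ ∘ τ in one-line form is 1 6 7 5 3 2 4.

1 6 7 5 3 2 4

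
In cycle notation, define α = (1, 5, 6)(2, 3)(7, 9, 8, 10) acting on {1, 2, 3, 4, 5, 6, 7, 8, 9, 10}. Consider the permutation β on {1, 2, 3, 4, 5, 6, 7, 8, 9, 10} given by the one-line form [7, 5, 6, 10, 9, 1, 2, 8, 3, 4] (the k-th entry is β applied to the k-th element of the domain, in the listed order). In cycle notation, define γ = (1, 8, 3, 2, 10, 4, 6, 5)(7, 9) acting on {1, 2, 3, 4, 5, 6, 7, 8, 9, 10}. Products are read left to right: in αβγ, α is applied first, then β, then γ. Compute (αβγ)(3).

1

Apply the permutations in order: α(3) = 2, then β(2) = 5, then γ(5) = 1. So (αβγ)(3) = 1.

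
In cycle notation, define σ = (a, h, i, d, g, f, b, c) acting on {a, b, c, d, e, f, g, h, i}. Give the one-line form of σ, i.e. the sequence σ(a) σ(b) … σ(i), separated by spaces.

Each element maps to the next entry in its cycle (wrapping to the front): a→h, b→c, c→a, d→g, e→e, f→b, g→f, h→i, i→d.
So the one-line form is h c a g e b f i d.

h c a g e b f i d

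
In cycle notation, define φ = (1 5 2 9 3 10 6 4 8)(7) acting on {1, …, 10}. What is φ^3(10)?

8

10 lies in the 9-cycle (1 5 2 9 3 10 6 4 8).
Advancing 3 steps from 10: 10 → 6 → 4 → 8.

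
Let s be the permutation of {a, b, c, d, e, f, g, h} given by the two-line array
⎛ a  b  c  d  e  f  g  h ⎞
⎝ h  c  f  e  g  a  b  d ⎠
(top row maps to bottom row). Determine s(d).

e

The entry below d in the array is e, so s(d) = e.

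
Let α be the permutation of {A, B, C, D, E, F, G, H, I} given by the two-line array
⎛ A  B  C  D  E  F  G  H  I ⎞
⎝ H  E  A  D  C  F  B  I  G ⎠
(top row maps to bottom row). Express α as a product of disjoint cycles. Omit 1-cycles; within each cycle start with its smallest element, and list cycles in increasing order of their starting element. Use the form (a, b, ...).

Start at A and follow images: A → H → I → G → B → E → C → A, giving the cycle (A, H, I, G, B, E, C).
Continuing from each remaining unvisited element yields (A, H, I, G, B, E, C).

(A, H, I, G, B, E, C)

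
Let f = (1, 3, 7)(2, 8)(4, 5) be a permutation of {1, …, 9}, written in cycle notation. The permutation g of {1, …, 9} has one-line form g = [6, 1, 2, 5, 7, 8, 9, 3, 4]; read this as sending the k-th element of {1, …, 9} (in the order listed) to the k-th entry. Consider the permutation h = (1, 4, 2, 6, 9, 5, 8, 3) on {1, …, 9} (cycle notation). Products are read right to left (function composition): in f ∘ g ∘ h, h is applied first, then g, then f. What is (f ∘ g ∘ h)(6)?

5

Chase 6: h(6) = 9; g(9) = 4; f(4) = 5. Hence (f ∘ g ∘ h)(6) = 5.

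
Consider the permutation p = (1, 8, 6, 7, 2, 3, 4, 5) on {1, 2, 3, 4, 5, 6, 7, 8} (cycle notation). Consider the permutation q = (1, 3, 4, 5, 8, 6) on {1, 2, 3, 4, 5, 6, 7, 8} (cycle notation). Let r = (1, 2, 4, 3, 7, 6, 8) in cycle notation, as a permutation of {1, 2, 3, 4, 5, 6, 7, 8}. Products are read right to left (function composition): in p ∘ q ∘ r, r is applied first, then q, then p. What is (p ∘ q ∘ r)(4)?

5

Apply the permutations in order: r(4) = 3, then q(3) = 4, then p(4) = 5. So (p ∘ q ∘ r)(4) = 5.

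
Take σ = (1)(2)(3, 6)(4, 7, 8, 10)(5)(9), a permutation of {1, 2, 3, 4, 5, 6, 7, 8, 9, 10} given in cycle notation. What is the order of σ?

4

The disjoint cycles have lengths 4, 2, 1, 1, 1, 1.
The order is lcm(4, 2) = 4.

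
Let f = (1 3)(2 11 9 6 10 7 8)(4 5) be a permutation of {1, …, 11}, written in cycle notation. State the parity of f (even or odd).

The cycle lengths are 7, 2, 2.
A cycle of length ℓ contributes ℓ−1 transpositions, so f is a product of 6 + 1 + 1 = 8 transpositions — even.

even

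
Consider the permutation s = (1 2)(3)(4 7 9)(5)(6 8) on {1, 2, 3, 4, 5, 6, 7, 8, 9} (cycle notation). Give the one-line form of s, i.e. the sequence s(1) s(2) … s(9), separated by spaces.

Reading each image from the cycles: 1→2, 2→1, 3→3, 4→7, 5→5, 6→8, 7→9, 8→6, 9→4.
So the one-line form is 2 1 3 7 5 8 9 6 4.

2 1 3 7 5 8 9 6 4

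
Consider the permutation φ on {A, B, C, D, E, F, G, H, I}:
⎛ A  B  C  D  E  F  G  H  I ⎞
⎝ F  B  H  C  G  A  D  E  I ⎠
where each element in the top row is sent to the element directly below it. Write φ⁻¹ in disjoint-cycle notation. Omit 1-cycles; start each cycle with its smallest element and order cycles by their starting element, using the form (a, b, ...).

(A, F)(C, D, G, E, H)

First write φ in disjoint cycles: (A, F)(C, H, E, G, D).
Reversing each cycle (and rotating so the smallest element leads) gives φ⁻¹ = (A, F)(C, D, G, E, H).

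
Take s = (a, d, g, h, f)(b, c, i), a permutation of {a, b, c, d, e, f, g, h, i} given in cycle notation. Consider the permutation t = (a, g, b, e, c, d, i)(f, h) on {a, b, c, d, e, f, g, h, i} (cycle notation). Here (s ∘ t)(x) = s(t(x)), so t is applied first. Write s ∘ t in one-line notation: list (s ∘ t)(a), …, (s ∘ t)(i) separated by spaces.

h e g b i f c a d

Chase each element through t then s: a → g → h; b → e → e; c → d → g; d → i → b; e → c → i; f → h → f; g → b → c; h → f → a; i → a → d.
So s ∘ t in one-line form is h e g b i f c a d.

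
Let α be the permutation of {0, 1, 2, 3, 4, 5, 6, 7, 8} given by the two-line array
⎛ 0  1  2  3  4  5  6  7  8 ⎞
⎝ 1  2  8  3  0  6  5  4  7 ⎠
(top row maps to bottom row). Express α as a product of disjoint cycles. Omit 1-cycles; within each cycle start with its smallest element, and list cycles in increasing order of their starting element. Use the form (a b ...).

Iterating α from 0 gives 0 → 1 → 2 → 8 → 7 → 4 → 0; that is the 6-cycle (0 1 2 8 7 4).
Repeating from the next unused element and collecting all non-trivial cycles gives (0 1 2 8 7 4)(5 6).

(0 1 2 8 7 4)(5 6)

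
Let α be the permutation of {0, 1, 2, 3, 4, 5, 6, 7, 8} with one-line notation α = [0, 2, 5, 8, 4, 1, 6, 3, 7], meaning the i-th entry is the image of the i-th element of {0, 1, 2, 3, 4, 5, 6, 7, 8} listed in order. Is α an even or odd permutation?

In disjoint-cycle form the cycle lengths are 3, 3, 1, 1, 1.
A cycle is odd iff its length is even; α has 0 even-length cycles, so sgn(α) = (−1)^0 and α is even.

even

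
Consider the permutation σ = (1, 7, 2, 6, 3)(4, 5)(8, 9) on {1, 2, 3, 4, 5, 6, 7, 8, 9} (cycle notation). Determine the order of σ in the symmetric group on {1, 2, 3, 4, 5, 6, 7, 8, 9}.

10

The disjoint cycles have lengths 5, 2, 2.
Since disjoint cycles commute, ord(σ) = lcm(5, 2, 2) = 10.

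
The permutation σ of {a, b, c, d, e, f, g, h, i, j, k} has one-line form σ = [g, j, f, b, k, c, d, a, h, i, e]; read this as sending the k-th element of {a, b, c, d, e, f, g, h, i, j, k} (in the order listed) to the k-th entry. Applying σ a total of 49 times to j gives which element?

j

Tracing j → i → … returns to j after 7 steps, so j lies in a 7-cycle (a g d b j i h).
Since the cycle has length 7, σ^49 acts on it the same as σ^0 (49 mod 7 = 0).
So σ^49(j) = j.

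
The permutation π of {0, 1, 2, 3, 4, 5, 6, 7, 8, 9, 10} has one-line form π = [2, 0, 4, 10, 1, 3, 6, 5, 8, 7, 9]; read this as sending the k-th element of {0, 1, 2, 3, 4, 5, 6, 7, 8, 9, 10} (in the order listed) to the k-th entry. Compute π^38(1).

2

Tracing 1 → 0 → … returns to 1 after 4 steps, so 1 lies in a 4-cycle (0, 2, 4, 1).
Powers repeat with period 4 on this cycle, and 38 mod 4 = 2, so π^38(1) = π^2(1).
Stepping 2 places around the cycle: 1 → 0 → 2.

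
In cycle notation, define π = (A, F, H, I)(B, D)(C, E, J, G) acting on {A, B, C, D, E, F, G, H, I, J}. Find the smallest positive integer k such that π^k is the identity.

The cycle type of π is (4, 4, 2).
Since disjoint cycles commute, ord(π) = lcm(4, 4, 2) = 4.

4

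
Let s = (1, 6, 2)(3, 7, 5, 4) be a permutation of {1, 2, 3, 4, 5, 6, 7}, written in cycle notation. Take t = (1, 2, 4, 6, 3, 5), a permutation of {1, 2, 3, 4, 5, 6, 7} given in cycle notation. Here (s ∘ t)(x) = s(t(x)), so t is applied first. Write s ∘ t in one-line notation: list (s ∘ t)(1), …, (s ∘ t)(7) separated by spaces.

(s ∘ t)(x) = s(t(x)). Computing each image: s(t(1)) = s(2) = 1, s(t(2)) = s(4) = 3, s(t(3)) = s(5) = 4, s(t(4)) = s(6) = 2, s(t(5)) = s(1) = 6, s(t(6)) = s(3) = 7, s(t(7)) = s(7) = 5.
Hence s ∘ t = [1 3 4 2 6 7 5].

1 3 4 2 6 7 5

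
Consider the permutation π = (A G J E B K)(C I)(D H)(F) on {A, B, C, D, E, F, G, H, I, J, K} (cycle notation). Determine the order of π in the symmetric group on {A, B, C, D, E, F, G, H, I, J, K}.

6

The disjoint cycles have lengths 6, 2, 2, 1.
The order of π is the least common multiple of its cycle lengths: lcm(6, 2, 2) = 6.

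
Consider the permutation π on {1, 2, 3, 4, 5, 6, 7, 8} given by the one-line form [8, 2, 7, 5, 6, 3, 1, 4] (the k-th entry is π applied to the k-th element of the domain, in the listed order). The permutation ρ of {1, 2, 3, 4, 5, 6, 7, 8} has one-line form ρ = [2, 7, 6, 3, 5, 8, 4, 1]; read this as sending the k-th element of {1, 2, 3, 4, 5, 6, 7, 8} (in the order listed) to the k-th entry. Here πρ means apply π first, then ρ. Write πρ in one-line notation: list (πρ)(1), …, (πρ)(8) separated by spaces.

1 7 4 5 8 6 2 3

For each element, apply π then ρ: 1 → 8 → 1; 2 → 2 → 7; 3 → 7 → 4; 4 → 5 → 5; 5 → 6 → 8; 6 → 3 → 6; 7 → 1 → 2; 8 → 4 → 3.
So πρ in one-line form is 1 7 4 5 8 6 2 3.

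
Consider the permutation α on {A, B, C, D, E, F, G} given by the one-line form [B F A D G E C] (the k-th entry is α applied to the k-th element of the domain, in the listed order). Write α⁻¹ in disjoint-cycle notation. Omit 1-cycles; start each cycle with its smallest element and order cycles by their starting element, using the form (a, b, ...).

The cycle decomposition of α is (A, B, F, E, G, C).
The inverse reverses every cycle; in canonical form, α⁻¹ = (A, C, G, E, F, B).

(A, C, G, E, F, B)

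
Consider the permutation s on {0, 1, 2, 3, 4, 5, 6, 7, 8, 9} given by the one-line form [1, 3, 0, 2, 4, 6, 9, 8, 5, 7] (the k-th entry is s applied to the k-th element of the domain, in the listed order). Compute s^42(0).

Tracing 0 → 1 → … returns to 0 after 4 steps, so 0 lies in a 4-cycle (0 1 3 2).
Powers repeat with period 4 on this cycle, and 42 mod 4 = 2, so s^42(0) = s^2(0).
Advancing 2 steps from 0: 0 → 1 → 3.

3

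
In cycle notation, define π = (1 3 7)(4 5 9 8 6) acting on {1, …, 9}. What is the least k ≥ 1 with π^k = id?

The cycle type of π is (5, 3, 1).
Since disjoint cycles commute, ord(π) = lcm(5, 3) = 15.

15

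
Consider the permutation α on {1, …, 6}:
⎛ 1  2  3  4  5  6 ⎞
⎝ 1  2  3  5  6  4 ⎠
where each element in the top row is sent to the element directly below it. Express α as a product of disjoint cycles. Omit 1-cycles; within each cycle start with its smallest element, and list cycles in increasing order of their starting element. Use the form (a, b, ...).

(4, 5, 6)

Start at 4 and follow images: 4 → 5 → 6 → 4, giving the cycle (4, 5, 6).
Repeating from the next unused element and collecting all non-trivial cycles gives (4, 5, 6).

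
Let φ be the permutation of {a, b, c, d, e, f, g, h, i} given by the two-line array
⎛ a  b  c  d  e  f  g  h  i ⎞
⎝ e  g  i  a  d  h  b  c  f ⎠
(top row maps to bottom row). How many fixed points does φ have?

No element satisfies φ(x) = x, so there are 0 fixed points.

0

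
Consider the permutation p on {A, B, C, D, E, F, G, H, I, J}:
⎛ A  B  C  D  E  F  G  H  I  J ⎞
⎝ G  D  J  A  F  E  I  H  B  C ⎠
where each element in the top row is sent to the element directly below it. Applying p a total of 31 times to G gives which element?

Tracing G → I → … returns to G after 5 steps, so G lies in a 5-cycle (A, G, I, B, D).
Powers repeat with period 5 on this cycle, and 31 mod 5 = 1, so p^31(G) = p^1(G).
Advancing 1 step from G: G → I.

I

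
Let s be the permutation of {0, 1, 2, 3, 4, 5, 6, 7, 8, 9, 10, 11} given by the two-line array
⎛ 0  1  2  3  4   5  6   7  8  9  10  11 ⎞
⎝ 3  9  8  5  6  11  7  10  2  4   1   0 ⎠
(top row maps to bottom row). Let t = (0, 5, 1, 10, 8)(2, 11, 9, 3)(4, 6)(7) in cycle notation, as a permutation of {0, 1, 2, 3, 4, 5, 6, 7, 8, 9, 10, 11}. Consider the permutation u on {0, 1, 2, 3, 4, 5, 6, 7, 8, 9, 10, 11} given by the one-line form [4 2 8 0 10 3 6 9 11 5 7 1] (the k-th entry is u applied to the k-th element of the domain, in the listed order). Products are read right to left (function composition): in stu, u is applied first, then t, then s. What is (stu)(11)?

(stu)(11) = s(t(u(11))). u(11) = 1, then t(1) = 10, then s(10) = 1, so the result is 1.

1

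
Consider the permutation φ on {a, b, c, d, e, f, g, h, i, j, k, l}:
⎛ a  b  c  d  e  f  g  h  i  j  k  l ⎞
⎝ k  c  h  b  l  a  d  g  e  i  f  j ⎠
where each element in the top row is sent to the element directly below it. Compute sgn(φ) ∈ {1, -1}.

-1

In disjoint-cycle form the cycle lengths are 5, 4, 3.
A cycle of length ℓ contributes ℓ−1 transpositions, so φ is a product of 4 + 3 + 2 = 9 transpositions — odd.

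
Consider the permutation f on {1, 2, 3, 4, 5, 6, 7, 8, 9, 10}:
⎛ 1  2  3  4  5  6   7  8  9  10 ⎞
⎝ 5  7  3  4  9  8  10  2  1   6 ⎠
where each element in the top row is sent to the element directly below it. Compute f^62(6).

Tracing 6 → 8 → … returns to 6 after 5 steps, so 6 lies in a 5-cycle (2, 7, 10, 6, 8).
On a 5-cycle, f^5 is the identity, so f^62 = f^2 there (62 ≡ 2 mod 5).
Stepping 2 places around the cycle: 6 → 8 → 2.

2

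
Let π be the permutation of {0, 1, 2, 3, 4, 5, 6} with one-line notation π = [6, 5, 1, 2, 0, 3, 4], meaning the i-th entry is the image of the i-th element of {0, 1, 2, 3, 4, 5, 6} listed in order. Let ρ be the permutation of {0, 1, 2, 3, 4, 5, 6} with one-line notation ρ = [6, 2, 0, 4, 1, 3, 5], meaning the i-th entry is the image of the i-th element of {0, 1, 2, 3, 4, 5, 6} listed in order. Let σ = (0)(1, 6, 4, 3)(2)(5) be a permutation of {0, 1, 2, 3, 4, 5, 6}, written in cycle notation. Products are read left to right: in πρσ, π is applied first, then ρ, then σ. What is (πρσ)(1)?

1

Chase 1: π(1) = 5; ρ(5) = 3; σ(3) = 1. Hence (πρσ)(1) = 1.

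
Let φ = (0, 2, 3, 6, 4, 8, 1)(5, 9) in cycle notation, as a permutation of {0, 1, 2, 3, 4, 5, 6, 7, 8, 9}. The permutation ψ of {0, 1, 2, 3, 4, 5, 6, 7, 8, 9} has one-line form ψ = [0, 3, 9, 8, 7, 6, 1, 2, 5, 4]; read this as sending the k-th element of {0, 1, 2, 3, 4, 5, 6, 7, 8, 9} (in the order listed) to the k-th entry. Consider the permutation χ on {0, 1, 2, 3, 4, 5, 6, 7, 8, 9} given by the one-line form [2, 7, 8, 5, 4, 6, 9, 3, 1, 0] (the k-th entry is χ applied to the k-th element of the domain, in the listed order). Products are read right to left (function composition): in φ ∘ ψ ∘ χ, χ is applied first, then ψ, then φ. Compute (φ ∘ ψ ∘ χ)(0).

Apply the permutations in order: χ(0) = 2, then ψ(2) = 9, then φ(9) = 5. So (φ ∘ ψ ∘ χ)(0) = 5.

5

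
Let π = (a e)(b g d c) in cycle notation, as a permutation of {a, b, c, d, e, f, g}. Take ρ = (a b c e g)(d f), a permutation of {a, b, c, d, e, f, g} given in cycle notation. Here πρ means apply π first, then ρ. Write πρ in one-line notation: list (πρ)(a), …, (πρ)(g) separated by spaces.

g a c e b d f

Chase each element through π then ρ: a → e → g; b → g → a; c → b → c; d → c → e; e → a → b; f → f → d; g → d → f.
So πρ in one-line form is g a c e b d f.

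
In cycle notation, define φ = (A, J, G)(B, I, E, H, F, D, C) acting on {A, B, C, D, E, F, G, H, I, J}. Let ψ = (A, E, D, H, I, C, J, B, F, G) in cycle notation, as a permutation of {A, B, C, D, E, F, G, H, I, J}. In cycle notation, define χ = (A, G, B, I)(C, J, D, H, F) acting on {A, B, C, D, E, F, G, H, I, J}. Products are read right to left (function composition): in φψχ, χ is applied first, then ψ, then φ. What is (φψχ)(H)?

A

Apply the permutations in order: χ(H) = F, then ψ(F) = G, then φ(G) = A. So (φψχ)(H) = A.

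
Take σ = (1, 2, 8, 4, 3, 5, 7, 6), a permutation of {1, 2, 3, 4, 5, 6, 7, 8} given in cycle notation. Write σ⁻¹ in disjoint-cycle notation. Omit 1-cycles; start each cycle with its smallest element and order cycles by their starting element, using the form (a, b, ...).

(1, 6, 7, 5, 3, 4, 8, 2)

The inverse reverses each cycle.
After reversing and putting each cycle's least element first, σ⁻¹ = (1, 6, 7, 5, 3, 4, 8, 2).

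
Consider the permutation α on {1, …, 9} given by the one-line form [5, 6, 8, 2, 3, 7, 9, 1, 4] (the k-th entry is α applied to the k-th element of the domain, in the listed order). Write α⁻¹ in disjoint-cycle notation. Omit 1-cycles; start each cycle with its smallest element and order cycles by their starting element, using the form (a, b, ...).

The cycle decomposition of α is (1, 5, 3, 8)(2, 6, 7, 9, 4).
Reversing each cycle (and rotating so the smallest element leads) gives α⁻¹ = (1, 8, 3, 5)(2, 4, 9, 7, 6).

(1, 8, 3, 5)(2, 4, 9, 7, 6)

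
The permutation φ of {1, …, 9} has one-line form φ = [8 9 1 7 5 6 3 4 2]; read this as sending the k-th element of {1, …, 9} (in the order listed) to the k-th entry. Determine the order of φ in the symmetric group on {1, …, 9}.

The disjoint-cycle form of φ has cycle lengths 5, 2, 1, 1.
The order of φ is the least common multiple of its cycle lengths: lcm(5, 2) = 10.

10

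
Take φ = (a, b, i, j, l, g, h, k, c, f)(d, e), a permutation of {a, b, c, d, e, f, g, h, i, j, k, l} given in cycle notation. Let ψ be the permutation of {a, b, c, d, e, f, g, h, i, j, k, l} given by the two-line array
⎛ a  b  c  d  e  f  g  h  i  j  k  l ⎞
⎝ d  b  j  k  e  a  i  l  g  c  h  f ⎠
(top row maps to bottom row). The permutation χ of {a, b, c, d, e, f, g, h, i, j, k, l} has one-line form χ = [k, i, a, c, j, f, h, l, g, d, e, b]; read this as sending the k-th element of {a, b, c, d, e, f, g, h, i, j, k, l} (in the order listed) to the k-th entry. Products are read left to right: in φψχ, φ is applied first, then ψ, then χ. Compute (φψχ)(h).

l

Chase h: φ(h) = k; ψ(k) = h; χ(h) = l. Hence (φψχ)(h) = l.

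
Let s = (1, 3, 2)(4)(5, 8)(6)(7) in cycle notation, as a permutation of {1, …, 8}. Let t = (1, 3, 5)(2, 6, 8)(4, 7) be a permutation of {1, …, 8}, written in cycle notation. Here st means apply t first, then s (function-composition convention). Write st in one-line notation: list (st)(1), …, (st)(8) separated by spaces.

2 6 8 7 3 5 4 1

(st)(x) = s(t(x)). Computing each image: s(t(1)) = s(3) = 2, s(t(2)) = s(6) = 6, s(t(3)) = s(5) = 8, s(t(4)) = s(7) = 7, s(t(5)) = s(1) = 3, s(t(6)) = s(8) = 5, s(t(7)) = s(4) = 4, s(t(8)) = s(2) = 1.
Hence st = [2 6 8 7 3 5 4 1].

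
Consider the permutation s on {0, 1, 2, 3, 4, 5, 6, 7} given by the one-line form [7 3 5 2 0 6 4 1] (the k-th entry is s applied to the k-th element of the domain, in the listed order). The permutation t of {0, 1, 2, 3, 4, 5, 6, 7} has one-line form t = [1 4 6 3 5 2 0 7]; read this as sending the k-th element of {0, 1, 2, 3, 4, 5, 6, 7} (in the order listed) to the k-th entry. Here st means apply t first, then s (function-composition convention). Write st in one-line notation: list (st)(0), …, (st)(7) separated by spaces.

3 0 4 2 6 5 7 1

Chase each element through t then s: 0 → 1 → 3; 1 → 4 → 0; 2 → 6 → 4; 3 → 3 → 2; 4 → 5 → 6; 5 → 2 → 5; 6 → 0 → 7; 7 → 7 → 1.
So st in one-line form is 3 0 4 2 6 5 7 1.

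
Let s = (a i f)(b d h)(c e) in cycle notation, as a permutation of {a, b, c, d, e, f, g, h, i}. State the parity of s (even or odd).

The cycle lengths are 3, 3, 2, 1.
A cycle of length ℓ contributes ℓ−1 transpositions, so s is a product of 2 + 2 + 1 = 5 transpositions — odd.

odd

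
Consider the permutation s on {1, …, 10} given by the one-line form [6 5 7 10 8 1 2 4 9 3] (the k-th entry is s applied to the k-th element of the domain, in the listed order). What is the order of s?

14

Decomposing into disjoint cycles gives cycle lengths 7, 2, 1.
The order is lcm(7, 2) = 14.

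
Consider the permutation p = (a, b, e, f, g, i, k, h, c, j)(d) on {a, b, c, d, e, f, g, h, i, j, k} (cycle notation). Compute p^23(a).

f

a lies in the 10-cycle (a, b, e, f, g, i, k, h, c, j).
On a 10-cycle, p^10 is the identity, so p^23 = p^3 there (23 ≡ 3 mod 10).
Stepping 3 places around the cycle: a → b → e → f.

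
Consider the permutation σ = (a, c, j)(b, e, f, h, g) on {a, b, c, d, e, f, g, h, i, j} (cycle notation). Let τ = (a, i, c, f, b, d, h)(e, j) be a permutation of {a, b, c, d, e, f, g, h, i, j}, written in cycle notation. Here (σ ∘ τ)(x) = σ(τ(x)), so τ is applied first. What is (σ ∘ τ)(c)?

h

(σ ∘ τ)(c) = σ(τ(c)). τ(c) = f, then σ(f) = h. So (σ ∘ τ)(c) = h.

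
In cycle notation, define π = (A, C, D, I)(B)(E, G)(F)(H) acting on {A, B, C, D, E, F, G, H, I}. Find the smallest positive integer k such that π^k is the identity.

4

The disjoint cycles have lengths 4, 2, 1, 1, 1.
The order is lcm(4, 2) = 4.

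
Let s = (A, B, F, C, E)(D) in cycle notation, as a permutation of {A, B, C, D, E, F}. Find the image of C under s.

E

In the cycle (A, B, F, C, E), C is followed by E, so s(C) = E.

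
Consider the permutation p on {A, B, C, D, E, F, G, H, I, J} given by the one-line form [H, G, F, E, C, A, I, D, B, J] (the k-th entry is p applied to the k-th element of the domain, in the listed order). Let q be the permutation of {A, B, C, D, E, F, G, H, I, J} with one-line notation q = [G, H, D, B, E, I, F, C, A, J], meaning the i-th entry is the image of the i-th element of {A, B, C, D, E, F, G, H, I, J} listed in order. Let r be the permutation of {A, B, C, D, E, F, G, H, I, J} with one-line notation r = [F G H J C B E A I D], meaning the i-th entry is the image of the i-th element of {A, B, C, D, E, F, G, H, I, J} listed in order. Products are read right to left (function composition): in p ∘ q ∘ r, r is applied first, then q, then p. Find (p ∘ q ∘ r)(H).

I

(p ∘ q ∘ r)(H) = p(q(r(H))). r(H) = A, then q(A) = G, then p(G) = I, so the result is I.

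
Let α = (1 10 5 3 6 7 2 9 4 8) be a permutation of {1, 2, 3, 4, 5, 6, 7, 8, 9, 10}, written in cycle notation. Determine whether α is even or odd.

The cycle lengths are 10.
A cycle is odd iff its length is even; α has 1 even-length cycle, so sgn(α) = (−1)^1 and α is odd.

odd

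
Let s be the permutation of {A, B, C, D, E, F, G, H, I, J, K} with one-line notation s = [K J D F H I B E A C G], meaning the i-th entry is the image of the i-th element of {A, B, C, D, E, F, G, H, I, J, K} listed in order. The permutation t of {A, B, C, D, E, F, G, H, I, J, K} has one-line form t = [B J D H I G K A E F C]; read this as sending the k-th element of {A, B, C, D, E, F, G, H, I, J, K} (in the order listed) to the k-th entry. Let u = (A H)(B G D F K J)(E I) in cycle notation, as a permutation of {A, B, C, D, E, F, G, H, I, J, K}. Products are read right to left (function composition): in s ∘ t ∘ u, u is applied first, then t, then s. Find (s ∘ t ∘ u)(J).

C

(s ∘ t ∘ u)(J) = s(t(u(J))). u(J) = B, then t(B) = J, then s(J) = C, so the result is C.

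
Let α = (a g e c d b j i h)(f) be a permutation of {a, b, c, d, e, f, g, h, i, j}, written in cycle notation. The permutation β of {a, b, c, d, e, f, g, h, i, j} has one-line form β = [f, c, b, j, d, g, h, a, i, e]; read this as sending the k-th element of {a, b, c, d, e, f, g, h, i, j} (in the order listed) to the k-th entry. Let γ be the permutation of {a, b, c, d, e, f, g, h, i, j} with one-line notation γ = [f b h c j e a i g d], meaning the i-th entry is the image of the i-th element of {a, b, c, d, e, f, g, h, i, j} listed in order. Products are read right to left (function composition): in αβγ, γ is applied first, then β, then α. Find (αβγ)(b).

d

Chase b: γ(b) = b; β(b) = c; α(c) = d. Hence (αβγ)(b) = d.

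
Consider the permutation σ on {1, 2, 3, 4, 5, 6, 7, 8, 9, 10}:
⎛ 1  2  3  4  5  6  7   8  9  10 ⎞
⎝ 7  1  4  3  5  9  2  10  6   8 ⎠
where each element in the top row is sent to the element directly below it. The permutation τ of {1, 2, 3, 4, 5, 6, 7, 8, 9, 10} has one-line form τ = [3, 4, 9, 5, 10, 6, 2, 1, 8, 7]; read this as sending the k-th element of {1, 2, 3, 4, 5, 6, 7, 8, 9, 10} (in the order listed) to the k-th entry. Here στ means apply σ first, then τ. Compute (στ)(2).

3

σ(2) = 1, then τ(1) = 3; composing gives (στ)(2) = 3.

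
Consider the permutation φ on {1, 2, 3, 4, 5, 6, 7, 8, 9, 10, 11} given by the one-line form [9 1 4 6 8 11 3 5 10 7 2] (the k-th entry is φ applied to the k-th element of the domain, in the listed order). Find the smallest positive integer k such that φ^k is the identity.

18

Writing φ as disjoint cycles, the cycle lengths are 9, 2.
The order is lcm(9, 2) = 18.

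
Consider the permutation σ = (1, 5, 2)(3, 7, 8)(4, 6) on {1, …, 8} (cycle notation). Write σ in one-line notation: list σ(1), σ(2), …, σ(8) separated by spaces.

Reading each image from the cycles: 1→5, 2→1, 3→7, 4→6, 5→2, 6→4, 7→8, 8→3.
So the one-line form is 5 1 7 6 2 4 8 3.

5 1 7 6 2 4 8 3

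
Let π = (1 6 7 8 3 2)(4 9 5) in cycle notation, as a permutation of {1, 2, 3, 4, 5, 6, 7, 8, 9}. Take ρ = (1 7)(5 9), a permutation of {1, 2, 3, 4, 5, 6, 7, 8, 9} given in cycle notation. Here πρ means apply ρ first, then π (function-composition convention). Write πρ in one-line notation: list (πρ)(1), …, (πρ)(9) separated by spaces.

8 1 2 9 5 7 6 3 4

For each element, apply ρ then π: 1 → 7 → 8; 2 → 2 → 1; 3 → 3 → 2; 4 → 4 → 9; 5 → 9 → 5; 6 → 6 → 7; 7 → 1 → 6; 8 → 8 → 3; 9 → 5 → 4.
So πρ in one-line form is 8 1 2 9 5 7 6 3 4.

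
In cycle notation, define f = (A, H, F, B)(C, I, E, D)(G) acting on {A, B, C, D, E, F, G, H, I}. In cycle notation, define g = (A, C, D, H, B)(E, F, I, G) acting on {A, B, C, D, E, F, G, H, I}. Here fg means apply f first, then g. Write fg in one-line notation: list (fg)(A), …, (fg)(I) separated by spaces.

B C G D H A E I F

(fg)(x) = g(f(x)). Computing each image: g(f(A)) = g(H) = B, g(f(B)) = g(A) = C, g(f(C)) = g(I) = G, g(f(D)) = g(C) = D, g(f(E)) = g(D) = H, g(f(F)) = g(B) = A, g(f(G)) = g(G) = E, g(f(H)) = g(F) = I, g(f(I)) = g(E) = F.
Hence fg = [B C G D H A E I F].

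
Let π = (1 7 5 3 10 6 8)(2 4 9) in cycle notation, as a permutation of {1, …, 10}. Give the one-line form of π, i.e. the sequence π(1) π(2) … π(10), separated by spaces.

Image by image: 1↦7, 2↦4, 3↦10, 4↦9, 5↦3, 6↦8, 7↦5, 8↦1, 9↦2, 10↦6.
Listing these in domain order gives 7 4 10 9 3 8 5 1 2 6.

7 4 10 9 3 8 5 1 2 6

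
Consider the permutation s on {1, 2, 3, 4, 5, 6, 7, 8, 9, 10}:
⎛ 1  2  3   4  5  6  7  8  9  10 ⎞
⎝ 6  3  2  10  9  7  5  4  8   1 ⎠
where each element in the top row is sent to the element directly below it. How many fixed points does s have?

0

No element satisfies s(x) = x, so there are 0 fixed points.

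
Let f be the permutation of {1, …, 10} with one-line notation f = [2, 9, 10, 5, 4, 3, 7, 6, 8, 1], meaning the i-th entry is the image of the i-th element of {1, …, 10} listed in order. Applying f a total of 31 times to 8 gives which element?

10

Tracing 8 → 6 → … returns to 8 after 7 steps, so 8 lies in a 7-cycle (1 2 9 8 6 3 10).
Since the cycle has length 7, f^31 acts on it the same as f^3 (31 mod 7 = 3).
Stepping 3 places around the cycle: 8 → 6 → 3 → 10.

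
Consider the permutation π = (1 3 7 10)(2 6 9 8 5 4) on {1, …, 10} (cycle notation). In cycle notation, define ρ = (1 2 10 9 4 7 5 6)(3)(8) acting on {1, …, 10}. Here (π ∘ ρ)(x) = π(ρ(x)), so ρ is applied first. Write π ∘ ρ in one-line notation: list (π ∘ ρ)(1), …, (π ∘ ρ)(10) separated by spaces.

6 1 7 10 9 3 4 5 2 8

For each element, apply ρ then π: 1 → 2 → 6; 2 → 10 → 1; 3 → 3 → 7; 4 → 7 → 10; 5 → 6 → 9; 6 → 1 → 3; 7 → 5 → 4; 8 → 8 → 5; 9 → 4 → 2; 10 → 9 → 8.
Collecting the images, π ∘ ρ = [6 1 7 10 9 3 4 5 2 8].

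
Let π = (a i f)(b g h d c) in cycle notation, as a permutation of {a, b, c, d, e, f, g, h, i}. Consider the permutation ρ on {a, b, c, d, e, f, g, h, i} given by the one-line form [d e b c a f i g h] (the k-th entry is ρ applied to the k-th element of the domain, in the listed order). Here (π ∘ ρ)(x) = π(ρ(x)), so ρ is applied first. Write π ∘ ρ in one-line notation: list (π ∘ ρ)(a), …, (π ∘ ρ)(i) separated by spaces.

c e g b i a f h d

(π ∘ ρ)(x) = π(ρ(x)). Computing each image: π(ρ(a)) = π(d) = c, π(ρ(b)) = π(e) = e, π(ρ(c)) = π(b) = g, π(ρ(d)) = π(c) = b, π(ρ(e)) = π(a) = i, π(ρ(f)) = π(f) = a, π(ρ(g)) = π(i) = f, π(ρ(h)) = π(g) = h, π(ρ(i)) = π(h) = d.
Hence π ∘ ρ = [c e g b i a f h d].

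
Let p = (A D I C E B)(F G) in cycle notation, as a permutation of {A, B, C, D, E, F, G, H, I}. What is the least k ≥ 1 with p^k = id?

The disjoint cycles have lengths 6, 2, 1.
The order is lcm(6, 2) = 6.

6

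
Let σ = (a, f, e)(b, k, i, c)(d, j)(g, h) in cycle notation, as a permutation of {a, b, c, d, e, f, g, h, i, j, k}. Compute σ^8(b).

b lies in the 4-cycle (b, k, i, c).
Since the cycle has length 4, σ^8 acts on it the same as σ^0 (8 mod 4 = 0).
So σ^8(b) = b.

b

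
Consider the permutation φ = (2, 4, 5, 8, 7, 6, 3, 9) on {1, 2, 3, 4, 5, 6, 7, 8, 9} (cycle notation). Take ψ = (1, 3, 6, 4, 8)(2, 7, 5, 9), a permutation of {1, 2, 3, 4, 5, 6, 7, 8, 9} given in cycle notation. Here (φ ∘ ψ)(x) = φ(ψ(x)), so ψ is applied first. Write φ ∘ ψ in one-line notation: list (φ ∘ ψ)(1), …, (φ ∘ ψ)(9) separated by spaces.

(φ ∘ ψ)(x) = φ(ψ(x)). Computing each image: φ(ψ(1)) = φ(3) = 9, φ(ψ(2)) = φ(7) = 6, φ(ψ(3)) = φ(6) = 3, φ(ψ(4)) = φ(8) = 7, φ(ψ(5)) = φ(9) = 2, φ(ψ(6)) = φ(4) = 5, φ(ψ(7)) = φ(5) = 8, φ(ψ(8)) = φ(1) = 1, φ(ψ(9)) = φ(2) = 4.
Hence φ ∘ ψ = [9 6 3 7 2 5 8 1 4].

9 6 3 7 2 5 8 1 4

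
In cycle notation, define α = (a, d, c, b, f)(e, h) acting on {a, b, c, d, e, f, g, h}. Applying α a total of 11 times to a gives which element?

d

a lies in the 5-cycle (a, d, c, b, f).
Since the cycle has length 5, α^11 acts on it the same as α^1 (11 mod 5 = 1).
Advancing 1 step from a: a → d.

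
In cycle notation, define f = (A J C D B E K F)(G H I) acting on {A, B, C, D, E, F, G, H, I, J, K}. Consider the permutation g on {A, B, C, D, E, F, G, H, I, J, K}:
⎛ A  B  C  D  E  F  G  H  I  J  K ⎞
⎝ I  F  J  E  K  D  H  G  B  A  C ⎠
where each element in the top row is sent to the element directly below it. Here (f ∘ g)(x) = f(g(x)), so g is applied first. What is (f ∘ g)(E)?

F

First apply g: g(E) = K, then f(K) = F. Thus (f ∘ g)(E) = F.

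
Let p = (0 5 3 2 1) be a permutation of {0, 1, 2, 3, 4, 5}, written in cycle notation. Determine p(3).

3 appears in (0 5 3 2 1); the next entry (wrapping around) is 2.

2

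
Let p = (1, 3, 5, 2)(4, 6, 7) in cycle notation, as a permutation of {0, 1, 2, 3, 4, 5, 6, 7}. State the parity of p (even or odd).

odd

The cycle lengths are 4, 3, 1.
A cycle of length ℓ contributes ℓ−1 transpositions, so p is a product of 3 + 2 = 5 transpositions — odd.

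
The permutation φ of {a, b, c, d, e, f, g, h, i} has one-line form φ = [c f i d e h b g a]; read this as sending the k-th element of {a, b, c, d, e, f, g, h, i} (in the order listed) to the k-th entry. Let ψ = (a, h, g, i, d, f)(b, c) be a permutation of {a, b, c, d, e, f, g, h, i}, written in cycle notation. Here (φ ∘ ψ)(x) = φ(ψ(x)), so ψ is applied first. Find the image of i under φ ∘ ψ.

d

ψ(i) = d, then φ(d) = d; composing gives (φ ∘ ψ)(i) = d.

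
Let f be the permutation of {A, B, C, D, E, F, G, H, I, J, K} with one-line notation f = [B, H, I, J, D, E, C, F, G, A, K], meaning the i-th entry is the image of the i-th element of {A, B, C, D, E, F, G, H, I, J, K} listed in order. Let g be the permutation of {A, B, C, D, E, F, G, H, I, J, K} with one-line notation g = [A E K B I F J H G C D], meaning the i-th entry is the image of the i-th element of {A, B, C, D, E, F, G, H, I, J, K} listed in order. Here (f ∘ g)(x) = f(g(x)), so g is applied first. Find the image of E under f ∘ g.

g(E) = I, then f(I) = G; composing gives (f ∘ g)(E) = G.

G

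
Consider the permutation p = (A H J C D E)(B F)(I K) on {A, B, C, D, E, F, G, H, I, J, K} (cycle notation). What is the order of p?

6

The cycle type of p is (6, 2, 2, 1).
The order is lcm(6, 2, 2) = 6.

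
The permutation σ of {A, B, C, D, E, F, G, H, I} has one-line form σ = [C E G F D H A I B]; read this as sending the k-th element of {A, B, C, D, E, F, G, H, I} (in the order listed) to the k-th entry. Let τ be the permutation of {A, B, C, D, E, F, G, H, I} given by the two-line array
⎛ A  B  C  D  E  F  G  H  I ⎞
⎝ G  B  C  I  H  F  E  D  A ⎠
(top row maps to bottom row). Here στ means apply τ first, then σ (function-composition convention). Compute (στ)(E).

I

τ(E) = H, then σ(H) = I; composing gives (στ)(E) = I.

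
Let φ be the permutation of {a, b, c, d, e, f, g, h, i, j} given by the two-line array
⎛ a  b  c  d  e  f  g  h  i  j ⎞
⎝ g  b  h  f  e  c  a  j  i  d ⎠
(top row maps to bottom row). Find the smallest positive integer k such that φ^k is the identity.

10

The disjoint-cycle form of φ has cycle lengths 5, 2, 1, 1, 1.
Since disjoint cycles commute, ord(φ) = lcm(5, 2) = 10.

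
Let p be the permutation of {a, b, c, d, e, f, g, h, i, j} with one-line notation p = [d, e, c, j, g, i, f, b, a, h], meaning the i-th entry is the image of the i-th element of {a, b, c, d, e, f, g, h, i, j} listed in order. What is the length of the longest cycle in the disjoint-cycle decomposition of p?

9

Decomposing into disjoint cycles gives (a d j h b e g f i); the longest has length 9.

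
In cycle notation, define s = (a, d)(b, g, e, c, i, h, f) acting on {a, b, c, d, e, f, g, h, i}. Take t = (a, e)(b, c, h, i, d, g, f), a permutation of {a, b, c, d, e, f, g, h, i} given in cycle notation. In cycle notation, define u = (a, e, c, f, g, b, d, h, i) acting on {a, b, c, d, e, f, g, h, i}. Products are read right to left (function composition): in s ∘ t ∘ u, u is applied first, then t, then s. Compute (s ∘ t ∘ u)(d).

(s ∘ t ∘ u)(d) = s(t(u(d))). u(d) = h, then t(h) = i, then s(i) = h, so the result is h.

h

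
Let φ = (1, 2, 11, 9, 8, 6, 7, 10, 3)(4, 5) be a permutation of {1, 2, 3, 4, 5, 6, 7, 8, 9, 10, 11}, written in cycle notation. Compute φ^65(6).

6 lies in the 9-cycle (1, 2, 11, 9, 8, 6, 7, 10, 3).
On a 9-cycle, φ^9 is the identity, so φ^65 = φ^2 there (65 ≡ 2 mod 9).
Stepping 2 places around the cycle: 6 → 7 → 10.

10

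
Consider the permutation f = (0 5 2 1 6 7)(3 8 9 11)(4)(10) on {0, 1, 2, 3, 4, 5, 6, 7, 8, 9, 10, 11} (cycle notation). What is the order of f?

12

The cycle type of f is (6, 4, 1, 1).
The order is lcm(6, 4) = 12.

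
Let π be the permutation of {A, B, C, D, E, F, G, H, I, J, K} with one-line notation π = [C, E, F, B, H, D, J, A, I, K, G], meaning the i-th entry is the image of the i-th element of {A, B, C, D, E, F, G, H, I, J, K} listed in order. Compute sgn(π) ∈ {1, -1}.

1

In disjoint-cycle form the cycle lengths are 7, 3, 1.
A cycle of length ℓ contributes ℓ−1 transpositions, so π is a product of 6 + 2 = 8 transpositions — even.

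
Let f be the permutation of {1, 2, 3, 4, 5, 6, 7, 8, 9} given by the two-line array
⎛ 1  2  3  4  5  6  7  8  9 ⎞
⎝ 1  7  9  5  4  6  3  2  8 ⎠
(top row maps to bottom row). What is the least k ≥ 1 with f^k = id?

10

The disjoint-cycle form of f has cycle lengths 5, 2, 1, 1.
The order is lcm(5, 2) = 10.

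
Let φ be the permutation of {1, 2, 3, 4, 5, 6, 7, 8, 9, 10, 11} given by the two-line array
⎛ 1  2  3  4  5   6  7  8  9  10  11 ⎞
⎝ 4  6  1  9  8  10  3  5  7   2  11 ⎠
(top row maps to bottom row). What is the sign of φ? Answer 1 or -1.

-1

In disjoint-cycle form the cycle lengths are 5, 3, 2, 1.
A cycle of length ℓ contributes ℓ−1 transpositions, so φ is a product of 4 + 2 + 1 = 7 transpositions — odd.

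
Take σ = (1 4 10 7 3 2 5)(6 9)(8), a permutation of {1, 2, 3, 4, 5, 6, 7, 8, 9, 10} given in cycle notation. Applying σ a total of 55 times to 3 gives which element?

7

3 lies in the 7-cycle (1 4 10 7 3 2 5).
Since the cycle has length 7, σ^55 acts on it the same as σ^6 (55 mod 7 = 6).
Advancing 6 steps from 3: 3 → 2 → 5 → 1 → 4 → 10 → 7.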